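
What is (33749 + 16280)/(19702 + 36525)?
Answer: 50029/56227 ≈ 0.88977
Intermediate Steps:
(33749 + 16280)/(19702 + 36525) = 50029/56227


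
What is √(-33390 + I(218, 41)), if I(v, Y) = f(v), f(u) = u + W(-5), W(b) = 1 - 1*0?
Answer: I*√33171 ≈ 182.13*I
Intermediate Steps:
W(b) = 1 (W(b) = 1 + 0 = 1)
f(u) = 1 + u (f(u) = u + 1 = 1 + u)
I(v, Y) = 1 + v
√(-33390 + I(218, 41)) = √(-33390 + (1 + 218)) = √(-33390 + 219) = √(-33171) = I*√33171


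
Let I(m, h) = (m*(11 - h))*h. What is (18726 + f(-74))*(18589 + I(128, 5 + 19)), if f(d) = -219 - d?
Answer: -396648607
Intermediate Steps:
I(m, h) = h*m*(11 - h)
(18726 + f(-74))*(18589 + I(128, 5 + 19)) = (18726 + (-219 - 1*(-74)))*(18589 + (5 + 19)*128*(11 - (5 + 19))) = (18726 + (-219 + 74))*(18589 + 24*128*(11 - 1*24)) = (18726 - 145)*(18589 + 24*128*(11 - 24)) = 18581*(18589 + 24*128*(-13)) = 18581*(18589 - 39936) = 18581*(-21347) = -396648607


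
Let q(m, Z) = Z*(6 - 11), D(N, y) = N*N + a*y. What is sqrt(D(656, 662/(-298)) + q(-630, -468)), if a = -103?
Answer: sqrt(9610919733)/149 ≈ 657.96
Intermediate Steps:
D(N, y) = N**2 - 103*y (D(N, y) = N*N - 103*y = N**2 - 103*y)
q(m, Z) = -5*Z (q(m, Z) = Z*(-5) = -5*Z)
sqrt(D(656, 662/(-298)) + q(-630, -468)) = sqrt((656**2 - 68186/(-298)) - 5*(-468)) = sqrt((430336 - 68186*(-1)/298) + 2340) = sqrt((430336 - 103*(-331/149)) + 2340) = sqrt((430336 + 34093/149) + 2340) = sqrt(64154157/149 + 2340) = sqrt(64502817/149) = sqrt(9610919733)/149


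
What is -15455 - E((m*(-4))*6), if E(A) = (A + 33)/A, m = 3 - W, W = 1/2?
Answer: -309109/20 ≈ -15455.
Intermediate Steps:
W = ½ ≈ 0.50000
m = 5/2 (m = 3 - 1*½ = 3 - ½ = 5/2 ≈ 2.5000)
E(A) = (33 + A)/A
-15455 - E((m*(-4))*6) = -15455 - (33 + ((5/2)*(-4))*6)/(((5/2)*(-4))*6) = -15455 - (33 - 10*6)/((-10*6)) = -15455 - (33 - 60)/(-60) = -15455 - (-1)*(-27)/60 = -15455 - 1*9/20 = -15455 - 9/20 = -309109/20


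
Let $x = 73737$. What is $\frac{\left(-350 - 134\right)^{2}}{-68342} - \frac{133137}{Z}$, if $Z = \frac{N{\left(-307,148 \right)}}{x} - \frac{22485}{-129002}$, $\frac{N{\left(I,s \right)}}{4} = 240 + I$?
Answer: $- \frac{43275318325478171750}{55473334974439} \approx -7.8011 \cdot 10^{5}$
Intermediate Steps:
$N{\left(I,s \right)} = 960 + 4 I$ ($N{\left(I,s \right)} = 4 \left(240 + I\right) = 960 + 4 I$)
$Z = \frac{1623403909}{9512220474}$ ($Z = \frac{960 + 4 \left(-307\right)}{73737} - \frac{22485}{-129002} = \left(960 - 1228\right) \frac{1}{73737} - - \frac{22485}{129002} = \left(-268\right) \frac{1}{73737} + \frac{22485}{129002} = - \frac{268}{73737} + \frac{22485}{129002} = \frac{1623403909}{9512220474} \approx 0.17067$)
$\frac{\left(-350 - 134\right)^{2}}{-68342} - \frac{133137}{Z} = \frac{\left(-350 - 134\right)^{2}}{-68342} - \frac{133137}{\frac{1623403909}{9512220474}} = \left(-484\right)^{2} \left(- \frac{1}{68342}\right) - \frac{1266428497246938}{1623403909} = 234256 \left(- \frac{1}{68342}\right) - \frac{1266428497246938}{1623403909} = - \frac{117128}{34171} - \frac{1266428497246938}{1623403909} = - \frac{43275318325478171750}{55473334974439}$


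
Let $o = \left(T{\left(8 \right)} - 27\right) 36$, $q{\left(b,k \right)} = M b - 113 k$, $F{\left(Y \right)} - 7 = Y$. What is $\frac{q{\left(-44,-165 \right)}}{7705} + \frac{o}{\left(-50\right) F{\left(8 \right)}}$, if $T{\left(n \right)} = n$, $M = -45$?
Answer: $\frac{691299}{192625} \approx 3.5888$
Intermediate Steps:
$F{\left(Y \right)} = 7 + Y$
$q{\left(b,k \right)} = - 113 k - 45 b$ ($q{\left(b,k \right)} = - 45 b - 113 k = - 113 k - 45 b$)
$o = -684$ ($o = \left(8 - 27\right) 36 = \left(-19\right) 36 = -684$)
$\frac{q{\left(-44,-165 \right)}}{7705} + \frac{o}{\left(-50\right) F{\left(8 \right)}} = \frac{\left(-113\right) \left(-165\right) - -1980}{7705} - \frac{684}{\left(-50\right) \left(7 + 8\right)} = \left(18645 + 1980\right) \frac{1}{7705} - \frac{684}{\left(-50\right) 15} = 20625 \cdot \frac{1}{7705} - \frac{684}{-750} = \frac{4125}{1541} - - \frac{114}{125} = \frac{4125}{1541} + \frac{114}{125} = \frac{691299}{192625}$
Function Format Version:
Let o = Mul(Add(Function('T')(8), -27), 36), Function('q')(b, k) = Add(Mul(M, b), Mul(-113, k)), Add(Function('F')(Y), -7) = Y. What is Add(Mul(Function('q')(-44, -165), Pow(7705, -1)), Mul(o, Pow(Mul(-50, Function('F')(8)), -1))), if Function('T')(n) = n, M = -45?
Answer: Rational(691299, 192625) ≈ 3.5888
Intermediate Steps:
Function('F')(Y) = Add(7, Y)
Function('q')(b, k) = Add(Mul(-113, k), Mul(-45, b)) (Function('q')(b, k) = Add(Mul(-45, b), Mul(-113, k)) = Add(Mul(-113, k), Mul(-45, b)))
o = -684 (o = Mul(Add(8, -27), 36) = Mul(-19, 36) = -684)
Add(Mul(Function('q')(-44, -165), Pow(7705, -1)), Mul(o, Pow(Mul(-50, Function('F')(8)), -1))) = Add(Mul(Add(Mul(-113, -165), Mul(-45, -44)), Pow(7705, -1)), Mul(-684, Pow(Mul(-50, Add(7, 8)), -1))) = Add(Mul(Add(18645, 1980), Rational(1, 7705)), Mul(-684, Pow(Mul(-50, 15), -1))) = Add(Mul(20625, Rational(1, 7705)), Mul(-684, Pow(-750, -1))) = Add(Rational(4125, 1541), Mul(-684, Rational(-1, 750))) = Add(Rational(4125, 1541), Rational(114, 125)) = Rational(691299, 192625)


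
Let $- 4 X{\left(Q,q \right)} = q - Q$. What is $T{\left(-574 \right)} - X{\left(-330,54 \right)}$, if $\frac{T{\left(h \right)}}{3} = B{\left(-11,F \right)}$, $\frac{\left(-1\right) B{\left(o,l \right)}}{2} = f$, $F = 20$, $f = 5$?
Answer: $66$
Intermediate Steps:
$X{\left(Q,q \right)} = - \frac{q}{4} + \frac{Q}{4}$ ($X{\left(Q,q \right)} = - \frac{q - Q}{4} = - \frac{q}{4} + \frac{Q}{4}$)
$B{\left(o,l \right)} = -10$ ($B{\left(o,l \right)} = \left(-2\right) 5 = -10$)
$T{\left(h \right)} = -30$ ($T{\left(h \right)} = 3 \left(-10\right) = -30$)
$T{\left(-574 \right)} - X{\left(-330,54 \right)} = -30 - \left(\left(- \frac{1}{4}\right) 54 + \frac{1}{4} \left(-330\right)\right) = -30 - \left(- \frac{27}{2} - \frac{165}{2}\right) = -30 - -96 = -30 + 96 = 66$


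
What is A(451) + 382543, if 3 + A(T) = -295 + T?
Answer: 382696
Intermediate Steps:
A(T) = -298 + T (A(T) = -3 + (-295 + T) = -298 + T)
A(451) + 382543 = (-298 + 451) + 382543 = 153 + 382543 = 382696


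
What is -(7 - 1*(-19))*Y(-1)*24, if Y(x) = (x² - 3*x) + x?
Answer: -1872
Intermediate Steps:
Y(x) = x² - 2*x
-(7 - 1*(-19))*Y(-1)*24 = -(7 - 1*(-19))*(-(-2 - 1))*24 = -(7 + 19)*(-1*(-3))*24 = -26*3*24 = -78*24 = -1*1872 = -1872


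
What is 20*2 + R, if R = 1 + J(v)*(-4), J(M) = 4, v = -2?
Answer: 25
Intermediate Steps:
R = -15 (R = 1 + 4*(-4) = 1 - 16 = -15)
20*2 + R = 20*2 - 15 = 40 - 15 = 25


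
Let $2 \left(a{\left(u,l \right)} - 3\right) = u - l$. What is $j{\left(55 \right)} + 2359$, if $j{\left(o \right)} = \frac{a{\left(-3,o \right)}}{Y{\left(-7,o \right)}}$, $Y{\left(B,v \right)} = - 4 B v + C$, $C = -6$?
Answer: $\frac{139180}{59} \approx 2359.0$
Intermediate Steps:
$a{\left(u,l \right)} = 3 + \frac{u}{2} - \frac{l}{2}$ ($a{\left(u,l \right)} = 3 + \frac{u - l}{2} = 3 - \left(\frac{l}{2} - \frac{u}{2}\right) = 3 + \frac{u}{2} - \frac{l}{2}$)
$Y{\left(B,v \right)} = -6 - 4 B v$ ($Y{\left(B,v \right)} = - 4 B v - 6 = -6 - 4 B v$)
$j{\left(o \right)} = \frac{\frac{3}{2} - \frac{o}{2}}{-6 + 28 o}$ ($j{\left(o \right)} = \frac{3 + \frac{1}{2} \left(-3\right) - \frac{o}{2}}{-6 - - 28 o} = \frac{3 - \frac{3}{2} - \frac{o}{2}}{-6 + 28 o} = \frac{\frac{3}{2} - \frac{o}{2}}{-6 + 28 o}$)
$j{\left(55 \right)} + 2359 = \frac{3 - 55}{4 \left(-3 + 14 \cdot 55\right)} + 2359 = \frac{3 - 55}{4 \left(-3 + 770\right)} + 2359 = \frac{1}{4} \cdot \frac{1}{767} \left(-52\right) + 2359 = - \frac{1}{59} + 2359 = \frac{139180}{59}$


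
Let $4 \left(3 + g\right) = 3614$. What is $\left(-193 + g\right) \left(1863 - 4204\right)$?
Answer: $- \frac{3312515}{2} \approx -1.6563 \cdot 10^{6}$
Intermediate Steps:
$g = \frac{1801}{2}$ ($g = -3 + \frac{1}{4} \cdot 3614 = -3 + \frac{1807}{2} = \frac{1801}{2} \approx 900.5$)
$\left(-193 + g\right) \left(1863 - 4204\right) = \left(-193 + \frac{1801}{2}\right) \left(1863 - 4204\right) = \frac{1415}{2} \left(-2341\right) = - \frac{3312515}{2}$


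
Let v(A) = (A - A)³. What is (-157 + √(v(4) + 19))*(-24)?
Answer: 3768 - 24*√19 ≈ 3663.4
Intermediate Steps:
v(A) = 0 (v(A) = 0³ = 0)
(-157 + √(v(4) + 19))*(-24) = (-157 + √(0 + 19))*(-24) = (-157 + √19)*(-24) = 3768 - 24*√19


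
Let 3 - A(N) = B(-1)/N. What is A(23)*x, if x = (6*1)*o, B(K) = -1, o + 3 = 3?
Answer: 0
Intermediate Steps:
o = 0 (o = -3 + 3 = 0)
x = 0 (x = (6*1)*0 = 6*0 = 0)
A(N) = 3 + 1/N (A(N) = 3 - (-1)/N = 3 + 1/N)
A(23)*x = (3 + 1/23)*0 = (70/23)*0 = 0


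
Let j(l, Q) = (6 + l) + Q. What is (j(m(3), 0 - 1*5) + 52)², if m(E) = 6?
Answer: 3481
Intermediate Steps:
j(l, Q) = 6 + Q + l
(j(m(3), 0 - 1*5) + 52)² = ((6 + (0 - 1*5) + 6) + 52)² = ((6 + (0 - 5) + 6) + 52)² = ((6 - 5 + 6) + 52)² = (7 + 52)² = 59² = 3481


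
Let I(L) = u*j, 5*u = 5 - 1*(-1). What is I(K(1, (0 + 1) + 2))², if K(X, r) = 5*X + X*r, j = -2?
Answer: 144/25 ≈ 5.7600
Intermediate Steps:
u = 6/5 (u = (5 - 1*(-1))/5 = (5 + 1)/5 = (⅕)*6 = 6/5 ≈ 1.2000)
I(L) = -12/5 (I(L) = (6/5)*(-2) = -12/5)
I(K(1, (0 + 1) + 2))² = (-12/5)² = 144/25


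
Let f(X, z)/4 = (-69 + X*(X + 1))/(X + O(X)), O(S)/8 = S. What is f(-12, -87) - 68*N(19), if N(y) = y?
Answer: -3883/3 ≈ -1294.3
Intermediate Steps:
O(S) = 8*S
f(X, z) = 4*(-69 + X*(1 + X))/(9*X) (f(X, z) = 4*((-69 + X*(X + 1))/(X + 8*X)) = 4*((-69 + X*(1 + X))/((9*X))) = 4*((-69 + X*(1 + X))*(1/(9*X))) = 4*((-69 + X*(1 + X))/(9*X)) = 4*(-69 + X*(1 + X))/(9*X))
f(-12, -87) - 68*N(19) = (4/9)*(-69 - 12 + (-12)**2)/(-12) - 68*19 = (4/9)*(-1/12)*(-69 - 12 + 144) - 1292 = (4/9)*(-1/12)*63 - 1292 = -7/3 - 1292 = -3883/3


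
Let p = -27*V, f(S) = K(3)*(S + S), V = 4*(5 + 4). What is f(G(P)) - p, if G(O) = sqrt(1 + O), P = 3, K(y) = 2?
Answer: 980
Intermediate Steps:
V = 36 (V = 4*9 = 36)
f(S) = 4*S (f(S) = 2*(S + S) = 2*(2*S) = 4*S)
p = -972 (p = -27*36 = -972)
f(G(P)) - p = 4*sqrt(1 + 3) - 1*(-972) = 4*sqrt(4) + 972 = 4*2 + 972 = 8 + 972 = 980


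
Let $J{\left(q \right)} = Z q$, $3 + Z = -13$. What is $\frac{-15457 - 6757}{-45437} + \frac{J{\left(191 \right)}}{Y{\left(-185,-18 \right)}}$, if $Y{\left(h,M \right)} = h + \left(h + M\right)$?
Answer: $\frac{36868626}{4407389} \approx 8.3652$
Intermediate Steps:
$Z = -16$ ($Z = -3 - 13 = -16$)
$Y{\left(h,M \right)} = M + 2 h$ ($Y{\left(h,M \right)} = h + \left(M + h\right) = M + 2 h$)
$J{\left(q \right)} = - 16 q$
$\frac{-15457 - 6757}{-45437} + \frac{J{\left(191 \right)}}{Y{\left(-185,-18 \right)}} = \frac{-15457 - 6757}{-45437} + \frac{\left(-16\right) 191}{-18 + 2 \left(-185\right)} = \left(-22214\right) \left(- \frac{1}{45437}\right) - \frac{3056}{-18 - 370} = \frac{22214}{45437} - \frac{3056}{-388} = \frac{22214}{45437} - - \frac{764}{97} = \frac{22214}{45437} + \frac{764}{97} = \frac{36868626}{4407389}$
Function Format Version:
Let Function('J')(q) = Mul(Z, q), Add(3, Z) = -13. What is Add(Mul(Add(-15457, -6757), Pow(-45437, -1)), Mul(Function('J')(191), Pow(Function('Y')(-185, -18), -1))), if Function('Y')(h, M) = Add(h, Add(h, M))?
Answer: Rational(36868626, 4407389) ≈ 8.3652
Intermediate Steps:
Z = -16 (Z = Add(-3, -13) = -16)
Function('Y')(h, M) = Add(M, Mul(2, h)) (Function('Y')(h, M) = Add(h, Add(M, h)) = Add(M, Mul(2, h)))
Function('J')(q) = Mul(-16, q)
Add(Mul(Add(-15457, -6757), Pow(-45437, -1)), Mul(Function('J')(191), Pow(Function('Y')(-185, -18), -1))) = Add(Mul(Add(-15457, -6757), Pow(-45437, -1)), Mul(Mul(-16, 191), Pow(Add(-18, Mul(2, -185)), -1))) = Add(Mul(-22214, Rational(-1, 45437)), Mul(-3056, Pow(Add(-18, -370), -1))) = Add(Rational(22214, 45437), Mul(-3056, Pow(-388, -1))) = Add(Rational(22214, 45437), Mul(-3056, Rational(-1, 388))) = Add(Rational(22214, 45437), Rational(764, 97)) = Rational(36868626, 4407389)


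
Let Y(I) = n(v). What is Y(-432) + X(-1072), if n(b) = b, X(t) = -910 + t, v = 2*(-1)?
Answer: -1984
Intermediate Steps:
v = -2
Y(I) = -2
Y(-432) + X(-1072) = -2 + (-910 - 1072) = -2 - 1982 = -1984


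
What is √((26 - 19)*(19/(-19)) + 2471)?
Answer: 4*√154 ≈ 49.639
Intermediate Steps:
√((26 - 19)*(19/(-19)) + 2471) = √(7*(19*(-1/19)) + 2471) = √(7*(-1) + 2471) = √(-7 + 2471) = √2464 = 4*√154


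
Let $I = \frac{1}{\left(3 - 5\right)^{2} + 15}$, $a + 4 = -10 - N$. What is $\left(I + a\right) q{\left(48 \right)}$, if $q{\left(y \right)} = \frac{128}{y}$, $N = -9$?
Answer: $- \frac{752}{57} \approx -13.193$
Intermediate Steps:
$a = -5$ ($a = -4 - 1 = -5$)
$I = \frac{1}{19}$ ($I = \frac{1}{\left(-2\right)^{2} + 15} = \frac{1}{4 + 15} = \frac{1}{19} \approx 0.052632$)
$\left(I + a\right) q{\left(48 \right)} = \left(\frac{1}{19} - 5\right) \frac{128}{48} = - \frac{94 \cdot 128 \cdot \frac{1}{48}}{19} = \left(- \frac{94}{19}\right) \frac{8}{3} = - \frac{752}{57}$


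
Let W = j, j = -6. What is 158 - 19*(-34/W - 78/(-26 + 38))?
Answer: 1043/6 ≈ 173.83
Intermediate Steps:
W = -6
158 - 19*(-34/W - 78/(-26 + 38)) = 158 - 19*(-34/(-6) - 78/(-26 + 38)) = 158 - 19*(-34*(-1/6) - 78/12) = 158 - 19*(17/3 - 78*1/12) = 158 - 19*(17/3 - 13/2) = 158 - 19*(-5/6) = 158 + 95/6 = 1043/6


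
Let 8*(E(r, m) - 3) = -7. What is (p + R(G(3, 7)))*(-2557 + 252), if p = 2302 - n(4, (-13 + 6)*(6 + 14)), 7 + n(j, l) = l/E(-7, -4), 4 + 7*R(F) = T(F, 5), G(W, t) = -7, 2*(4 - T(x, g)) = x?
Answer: -186158715/34 ≈ -5.4753e+6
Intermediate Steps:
T(x, g) = 4 - x/2
E(r, m) = 17/8 (E(r, m) = 3 + (⅛)*(-7) = 3 - 7/8 = 17/8)
R(F) = -F/14 (R(F) = -4/7 + (4 - F/2)/7 = -4/7 + (4/7 - F/14) = -F/14)
n(j, l) = -7 + 8*l/17 (n(j, l) = -7 + l/(17/8) = -7 + l*(8/17) = -7 + 8*l/17)
p = 40373/17 (p = 2302 - (-7 + 8*((-13 + 6)*(6 + 14))/17) = 2302 - (-7 + 8*(-7*20)/17) = 2302 - (-7 + (8/17)*(-140)) = 2302 - (-7 - 1120/17) = 2302 - 1*(-1239/17) = 2302 + 1239/17 = 40373/17 ≈ 2374.9)
(p + R(G(3, 7)))*(-2557 + 252) = (40373/17 - 1/14*(-7))*(-2557 + 252) = (40373/17 + ½)*(-2305) = (80763/34)*(-2305) = -186158715/34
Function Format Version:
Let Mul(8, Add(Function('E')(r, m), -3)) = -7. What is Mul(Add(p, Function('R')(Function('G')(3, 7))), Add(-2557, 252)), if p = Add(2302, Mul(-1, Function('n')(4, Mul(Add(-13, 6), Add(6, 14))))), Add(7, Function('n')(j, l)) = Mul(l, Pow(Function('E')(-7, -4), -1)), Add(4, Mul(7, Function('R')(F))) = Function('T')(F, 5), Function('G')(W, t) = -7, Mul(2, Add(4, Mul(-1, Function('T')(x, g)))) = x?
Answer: Rational(-186158715, 34) ≈ -5.4753e+6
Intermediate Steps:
Function('T')(x, g) = Add(4, Mul(Rational(-1, 2), x))
Function('E')(r, m) = Rational(17, 8) (Function('E')(r, m) = Add(3, Mul(Rational(1, 8), -7)) = Add(3, Rational(-7, 8)) = Rational(17, 8))
Function('R')(F) = Mul(Rational(-1, 14), F) (Function('R')(F) = Add(Rational(-4, 7), Mul(Rational(1, 7), Add(4, Mul(Rational(-1, 2), F)))) = Add(Rational(-4, 7), Add(Rational(4, 7), Mul(Rational(-1, 14), F))) = Mul(Rational(-1, 14), F))
Function('n')(j, l) = Add(-7, Mul(Rational(8, 17), l)) (Function('n')(j, l) = Add(-7, Mul(l, Pow(Rational(17, 8), -1))) = Add(-7, Mul(l, Rational(8, 17))) = Add(-7, Mul(Rational(8, 17), l)))
p = Rational(40373, 17) (p = Add(2302, Mul(-1, Add(-7, Mul(Rational(8, 17), Mul(Add(-13, 6), Add(6, 14)))))) = Add(2302, Mul(-1, Add(-7, Mul(Rational(8, 17), Mul(-7, 20))))) = Add(2302, Mul(-1, Add(-7, Mul(Rational(8, 17), -140)))) = Add(2302, Mul(-1, Add(-7, Rational(-1120, 17)))) = Add(2302, Mul(-1, Rational(-1239, 17))) = Add(2302, Rational(1239, 17)) = Rational(40373, 17) ≈ 2374.9)
Mul(Add(p, Function('R')(Function('G')(3, 7))), Add(-2557, 252)) = Mul(Add(Rational(40373, 17), Mul(Rational(-1, 14), -7)), Add(-2557, 252)) = Mul(Add(Rational(40373, 17), Rational(1, 2)), -2305) = Mul(Rational(80763, 34), -2305) = Rational(-186158715, 34)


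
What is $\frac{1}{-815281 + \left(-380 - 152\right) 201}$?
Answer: $- \frac{1}{922213} \approx -1.0843 \cdot 10^{-6}$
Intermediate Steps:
$\frac{1}{-815281 + \left(-380 - 152\right) 201} = \frac{1}{-815281 - 106932} = \frac{1}{-922213} = - \frac{1}{922213}$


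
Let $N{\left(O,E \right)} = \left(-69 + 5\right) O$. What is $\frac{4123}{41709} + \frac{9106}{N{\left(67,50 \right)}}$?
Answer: $- \frac{181061365}{89424096} \approx -2.0247$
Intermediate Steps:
$N{\left(O,E \right)} = - 64 O$
$\frac{4123}{41709} + \frac{9106}{N{\left(67,50 \right)}} = \frac{4123}{41709} + \frac{9106}{\left(-64\right) 67} = 4123 \cdot \frac{1}{41709} + \frac{9106}{-4288} = \frac{4123}{41709} + 9106 \left(- \frac{1}{4288}\right) = \frac{4123}{41709} - \frac{4553}{2144} = - \frac{181061365}{89424096}$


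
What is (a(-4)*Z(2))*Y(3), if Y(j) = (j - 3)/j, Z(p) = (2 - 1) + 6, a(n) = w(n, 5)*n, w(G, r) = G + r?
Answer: 0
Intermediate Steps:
a(n) = n*(5 + n) (a(n) = (n + 5)*n = (5 + n)*n = n*(5 + n))
Z(p) = 7 (Z(p) = 1 + 6 = 7)
Y(j) = (-3 + j)/j
(a(-4)*Z(2))*Y(3) = (-4*(5 - 4)*7)*((-3 + 3)/3) = (-4*1*7)*((1/3)*0) = -4*7*0 = -28*0 = 0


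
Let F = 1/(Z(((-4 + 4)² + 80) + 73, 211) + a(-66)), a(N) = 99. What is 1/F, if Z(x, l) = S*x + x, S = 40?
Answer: 6372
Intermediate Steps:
Z(x, l) = 41*x (Z(x, l) = 40*x + x = 41*x)
F = 1/6372 (F = 1/(41*(((-4 + 4)² + 80) + 73) + 99) = 1/(41*((0² + 80) + 73) + 99) = 1/(41*((0 + 80) + 73) + 99) = 1/(41*(80 + 73) + 99) = 1/(41*153 + 99) = 1/(6273 + 99) = 1/6372 ≈ 0.00015694)
1/F = 1/(1/6372) = 6372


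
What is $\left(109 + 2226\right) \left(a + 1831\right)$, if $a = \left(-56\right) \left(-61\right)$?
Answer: $12251745$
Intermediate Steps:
$a = 3416$
$\left(109 + 2226\right) \left(a + 1831\right) = \left(109 + 2226\right) \left(3416 + 1831\right) = 2335 \cdot 5247 = 12251745$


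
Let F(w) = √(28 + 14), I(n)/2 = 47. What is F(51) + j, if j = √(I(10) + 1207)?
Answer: √42 + √1301 ≈ 42.550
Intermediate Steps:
I(n) = 94 (I(n) = 2*47 = 94)
F(w) = √42
j = √1301 (j = √(94 + 1207) = √1301 ≈ 36.069)
F(51) + j = √42 + √1301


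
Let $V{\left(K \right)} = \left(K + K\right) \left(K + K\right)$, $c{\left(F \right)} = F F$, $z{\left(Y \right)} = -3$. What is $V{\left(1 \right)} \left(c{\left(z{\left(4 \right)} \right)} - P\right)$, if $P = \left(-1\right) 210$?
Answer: $876$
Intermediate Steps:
$c{\left(F \right)} = F^{2}$
$V{\left(K \right)} = 4 K^{2}$ ($V{\left(K \right)} = 2 K 2 K = 4 K^{2}$)
$P = -210$
$V{\left(1 \right)} \left(c{\left(z{\left(4 \right)} \right)} - P\right) = 4 \cdot 1^{2} \left(\left(-3\right)^{2} - -210\right) = 4 \cdot 1 \left(9 + 210\right) = 4 \cdot 219 = 876$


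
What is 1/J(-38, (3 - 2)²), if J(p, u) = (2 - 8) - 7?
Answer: -1/13 ≈ -0.076923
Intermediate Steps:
J(p, u) = -13 (J(p, u) = -6 - 7 = -13)
1/J(-38, (3 - 2)²) = 1/(-13) = -1/13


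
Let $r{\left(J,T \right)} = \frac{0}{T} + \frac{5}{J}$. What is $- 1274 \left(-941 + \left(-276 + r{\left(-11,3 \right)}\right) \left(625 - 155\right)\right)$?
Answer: $\frac{1834077154}{11} \approx 1.6673 \cdot 10^{8}$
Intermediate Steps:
$r{\left(J,T \right)} = \frac{5}{J}$ ($r{\left(J,T \right)} = 0 + \frac{5}{J} = \frac{5}{J}$)
$- 1274 \left(-941 + \left(-276 + r{\left(-11,3 \right)}\right) \left(625 - 155\right)\right) = - 1274 \left(-941 + \left(-276 + \frac{5}{-11}\right) \left(625 - 155\right)\right) = - 1274 \left(-941 + \left(-276 + 5 \left(- \frac{1}{11}\right)\right) 470\right) = - 1274 \left(-941 + \left(-276 - \frac{5}{11}\right) 470\right) = - 1274 \left(-941 - \frac{1429270}{11}\right) = \left(-1274\right) \left(- \frac{1439621}{11}\right) = \frac{1834077154}{11}$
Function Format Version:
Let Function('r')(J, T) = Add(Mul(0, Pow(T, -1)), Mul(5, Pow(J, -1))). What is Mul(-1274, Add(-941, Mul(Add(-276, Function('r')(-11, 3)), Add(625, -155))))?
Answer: Rational(1834077154, 11) ≈ 1.6673e+8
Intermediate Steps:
Function('r')(J, T) = Mul(5, Pow(J, -1)) (Function('r')(J, T) = Add(0, Mul(5, Pow(J, -1))) = Mul(5, Pow(J, -1)))
Mul(-1274, Add(-941, Mul(Add(-276, Function('r')(-11, 3)), Add(625, -155)))) = Mul(-1274, Add(-941, Mul(Add(-276, Mul(5, Pow(-11, -1))), Add(625, -155)))) = Mul(-1274, Add(-941, Mul(Add(-276, Mul(5, Rational(-1, 11))), 470))) = Mul(-1274, Add(-941, Mul(Add(-276, Rational(-5, 11)), 470))) = Mul(-1274, Add(-941, Mul(Rational(-3041, 11), 470))) = Mul(-1274, Add(-941, Rational(-1429270, 11))) = Mul(-1274, Rational(-1439621, 11)) = Rational(1834077154, 11)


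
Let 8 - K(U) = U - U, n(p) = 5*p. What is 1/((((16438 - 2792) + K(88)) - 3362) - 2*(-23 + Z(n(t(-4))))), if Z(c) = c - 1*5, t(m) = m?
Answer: 1/10388 ≈ 9.6265e-5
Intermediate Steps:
Z(c) = -5 + c (Z(c) = c - 5 = -5 + c)
K(U) = 8 (K(U) = 8 - (U - U) = 8 - 1*0 = 8 + 0 = 8)
1/((((16438 - 2792) + K(88)) - 3362) - 2*(-23 + Z(n(t(-4))))) = 1/((((16438 - 2792) + 8) - 3362) - 2*(-23 + (-5 + 5*(-4)))) = 1/(((13646 + 8) - 3362) - 2*(-23 + (-5 - 20))) = 1/((13654 - 3362) - 2*(-23 - 25)) = 1/(10292 - 2*(-48)) = 1/(10292 + 96) = 1/10388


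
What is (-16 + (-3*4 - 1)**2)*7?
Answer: 1071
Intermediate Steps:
(-16 + (-3*4 - 1)**2)*7 = (-16 + (-12 - 1)**2)*7 = (-16 + (-13)**2)*7 = (-16 + 169)*7 = 153*7 = 1071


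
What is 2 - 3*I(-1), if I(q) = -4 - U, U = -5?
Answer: -1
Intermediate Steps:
I(q) = 1 (I(q) = -4 - 1*(-5) = -4 + 5 = 1)
2 - 3*I(-1) = 2 - 3*1 = 2 - 3 = -1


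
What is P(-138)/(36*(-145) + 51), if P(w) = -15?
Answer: 5/1723 ≈ 0.0029019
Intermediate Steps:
P(-138)/(36*(-145) + 51) = -15/(36*(-145) + 51) = -15/(-5220 + 51) = -15/(-5169) = -15*(-1/5169) = 5/1723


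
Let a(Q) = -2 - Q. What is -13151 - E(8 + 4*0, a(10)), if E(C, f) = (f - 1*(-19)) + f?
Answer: -13146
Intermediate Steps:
E(C, f) = 19 + 2*f (E(C, f) = (f + 19) + f = (19 + f) + f = 19 + 2*f)
-13151 - E(8 + 4*0, a(10)) = -13151 - (19 + 2*(-2 - 1*10)) = -13151 - (19 + 2*(-2 - 10)) = -13151 - (19 + 2*(-12)) = -13151 - (19 - 24) = -13151 - 1*(-5) = -13151 + 5 = -13146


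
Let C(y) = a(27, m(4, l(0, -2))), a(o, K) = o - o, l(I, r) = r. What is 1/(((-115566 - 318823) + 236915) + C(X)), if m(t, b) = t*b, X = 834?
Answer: -1/197474 ≈ -5.0640e-6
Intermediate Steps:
m(t, b) = b*t
a(o, K) = 0
C(y) = 0
1/(((-115566 - 318823) + 236915) + C(X)) = 1/(((-115566 - 318823) + 236915) + 0) = 1/((-434389 + 236915) + 0) = 1/(-197474 + 0) = 1/(-197474) = -1/197474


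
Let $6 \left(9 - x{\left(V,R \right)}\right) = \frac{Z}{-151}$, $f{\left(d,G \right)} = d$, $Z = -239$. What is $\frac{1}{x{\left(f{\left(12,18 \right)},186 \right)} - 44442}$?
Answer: $- \frac{906}{40256537} \approx -2.2506 \cdot 10^{-5}$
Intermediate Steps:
$x{\left(V,R \right)} = \frac{7915}{906}$ ($x{\left(V,R \right)} = 9 - \frac{\left(-239\right) \frac{1}{-151}}{6} = 9 - \frac{\left(-239\right) \left(- \frac{1}{151}\right)}{6} = 9 - \frac{239}{906} = \frac{7915}{906}$)
$\frac{1}{x{\left(f{\left(12,18 \right)},186 \right)} - 44442} = \frac{1}{\frac{7915}{906} - 44442} = \frac{1}{- \frac{40256537}{906}} = - \frac{906}{40256537}$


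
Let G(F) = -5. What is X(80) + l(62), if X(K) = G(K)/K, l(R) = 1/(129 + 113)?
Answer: -113/1936 ≈ -0.058368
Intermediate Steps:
l(R) = 1/242
X(K) = -5/K
X(80) + l(62) = -5/80 + 1/242 = -5*1/80 + 1/242 = -1/16 + 1/242 = -113/1936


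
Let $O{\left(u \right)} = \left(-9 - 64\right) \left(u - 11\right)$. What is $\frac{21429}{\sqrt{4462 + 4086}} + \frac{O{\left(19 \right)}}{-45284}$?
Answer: $\frac{146}{11321} + \frac{21429 \sqrt{2137}}{4274} \approx 231.79$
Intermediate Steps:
$O{\left(u \right)} = 803 - 73 u$ ($O{\left(u \right)} = - 73 \left(-11 + u\right) = 803 - 73 u$)
$\frac{21429}{\sqrt{4462 + 4086}} + \frac{O{\left(19 \right)}}{-45284} = \frac{21429}{\sqrt{4462 + 4086}} + \frac{803 - 1387}{-45284} = \frac{21429}{\sqrt{8548}} + \left(803 - 1387\right) \left(- \frac{1}{45284}\right) = \frac{21429}{2 \sqrt{2137}} - - \frac{146}{11321} = 21429 \frac{\sqrt{2137}}{4274} + \frac{146}{11321} = \frac{21429 \sqrt{2137}}{4274} + \frac{146}{11321} = \frac{146}{11321} + \frac{21429 \sqrt{2137}}{4274}$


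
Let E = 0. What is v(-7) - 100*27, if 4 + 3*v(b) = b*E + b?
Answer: -8111/3 ≈ -2703.7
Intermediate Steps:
v(b) = -4/3 + b/3 (v(b) = -4/3 + (b*0 + b)/3 = -4/3 + (0 + b)/3 = -4/3 + b/3)
v(-7) - 100*27 = (-4/3 + (⅓)*(-7)) - 100*27 = (-4/3 - 7/3) - 2700 = -11/3 - 2700 = -8111/3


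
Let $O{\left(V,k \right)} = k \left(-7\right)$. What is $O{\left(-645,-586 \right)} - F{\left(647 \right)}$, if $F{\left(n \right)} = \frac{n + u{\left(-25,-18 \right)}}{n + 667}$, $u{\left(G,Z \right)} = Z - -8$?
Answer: $\frac{5389391}{1314} \approx 4101.5$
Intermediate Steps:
$u{\left(G,Z \right)} = 8 + Z$ ($u{\left(G,Z \right)} = Z + 8 = 8 + Z$)
$O{\left(V,k \right)} = - 7 k$
$F{\left(n \right)} = \frac{-10 + n}{667 + n}$ ($F{\left(n \right)} = \frac{n + \left(8 - 18\right)}{n + 667} = \frac{n - 10}{667 + n} = \frac{-10 + n}{667 + n}$)
$O{\left(-645,-586 \right)} - F{\left(647 \right)} = \left(-7\right) \left(-586\right) - \frac{-10 + 647}{667 + 647} = 4102 - \frac{1}{1314} \cdot 637 = 4102 - \frac{637}{1314} = \frac{5389391}{1314}$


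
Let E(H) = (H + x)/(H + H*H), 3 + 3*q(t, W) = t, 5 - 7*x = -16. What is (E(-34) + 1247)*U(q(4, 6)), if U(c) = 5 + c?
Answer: 11192824/1683 ≈ 6650.5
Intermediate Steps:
x = 3 (x = 5/7 - ⅐*(-16) = 5/7 + 16/7 = 3)
q(t, W) = -1 + t/3
E(H) = (3 + H)/(H + H²) (E(H) = (H + 3)/(H + H*H) = (3 + H)/(H + H²))
(E(-34) + 1247)*U(q(4, 6)) = ((3 - 34)/((-34)*(1 - 34)) + 1247)*(5 + (-1 + (⅓)*4)) = (-1/34*(-31)/(-33) + 1247)*(5 + (-1 + 4/3)) = (-1/34*(-1/33)*(-31) + 1247)*(5 + ⅓) = (-31/1122 + 1247)*(16/3) = (1399103/1122)*(16/3) = 11192824/1683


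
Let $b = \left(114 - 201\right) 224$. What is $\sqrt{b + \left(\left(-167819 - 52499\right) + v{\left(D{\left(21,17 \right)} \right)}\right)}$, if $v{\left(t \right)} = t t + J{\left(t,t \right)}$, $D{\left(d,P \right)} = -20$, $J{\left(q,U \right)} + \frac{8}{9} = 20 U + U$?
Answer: $\frac{i \sqrt{2158442}}{3} \approx 489.72 i$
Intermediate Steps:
$J{\left(q,U \right)} = - \frac{8}{9} + 21 U$ ($J{\left(q,U \right)} = - \frac{8}{9} + \left(20 U + U\right) = - \frac{8}{9} + 21 U$)
$v{\left(t \right)} = - \frac{8}{9} + t^{2} + 21 t$ ($v{\left(t \right)} = t t + \left(- \frac{8}{9} + 21 t\right) = t^{2} + \left(- \frac{8}{9} + 21 t\right) = - \frac{8}{9} + t^{2} + 21 t$)
$b = -19488$ ($b = \left(-87\right) 224 = -19488$)
$\sqrt{b + \left(\left(-167819 - 52499\right) + v{\left(D{\left(21,17 \right)} \right)}\right)} = \sqrt{-19488 + \left(\left(-167819 - 52499\right) + \left(- \frac{8}{9} + \left(-20\right)^{2} + 21 \left(-20\right)\right)\right)} = \sqrt{-19488 - \frac{1983050}{9}} = \sqrt{- \frac{2158442}{9}} = \frac{i \sqrt{2158442}}{3}$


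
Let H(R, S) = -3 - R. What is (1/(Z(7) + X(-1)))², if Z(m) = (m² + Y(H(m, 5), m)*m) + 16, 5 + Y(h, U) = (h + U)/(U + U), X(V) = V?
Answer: 4/3025 ≈ 0.0013223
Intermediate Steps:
Y(h, U) = -5 + (U + h)/(2*U) (Y(h, U) = -5 + (h + U)/(U + U) = -5 + (U + h)/((2*U)) = -5 + (U + h)*(1/(2*U)) = -5 + (U + h)/(2*U))
Z(m) = 29/2 + m² - 5*m (Z(m) = (m² + (((-3 - m) - 9*m)/(2*m))*m) + 16 = (m² + ((-3 - 10*m)/(2*m))*m) + 16 = (m² + (-3/2 - 5*m)) + 16 = (-3/2 + m² - 5*m) + 16 = 29/2 + m² - 5*m)
(1/(Z(7) + X(-1)))² = (1/((29/2 + 7² - 5*7) - 1))² = (1/((29/2 + 49 - 35) - 1))² = (1/(57/2 - 1))² = (1/(55/2))² = (2/55)² = 4/3025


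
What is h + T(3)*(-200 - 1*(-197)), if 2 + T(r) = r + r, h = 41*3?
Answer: 111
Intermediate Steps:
h = 123
T(r) = -2 + 2*r (T(r) = -2 + (r + r) = -2 + 2*r)
h + T(3)*(-200 - 1*(-197)) = 123 + (-2 + 2*3)*(-200 - 1*(-197)) = 123 + (-2 + 6)*(-200 + 197) = 123 + 4*(-3) = 123 - 12 = 111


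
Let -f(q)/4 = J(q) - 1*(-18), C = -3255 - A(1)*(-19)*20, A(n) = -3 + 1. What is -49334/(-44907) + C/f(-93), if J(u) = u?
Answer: -3677809/299380 ≈ -12.285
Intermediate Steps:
A(n) = -2
C = -4015 (C = -3255 - (-2*(-19))*20 = -3255 - 38*20 = -3255 - 1*760 = -3255 - 760 = -4015)
f(q) = -72 - 4*q (f(q) = -4*(q - 1*(-18)) = -4*(q + 18) = -4*(18 + q) = -72 - 4*q)
-49334/(-44907) + C/f(-93) = -49334/(-44907) - 4015/(-72 - 4*(-93)) = -49334*(-1/44907) - 4015/(-72 + 372) = 49334/44907 - 4015/300 = 49334/44907 - 4015*1/300 = 49334/44907 - 803/60 = -3677809/299380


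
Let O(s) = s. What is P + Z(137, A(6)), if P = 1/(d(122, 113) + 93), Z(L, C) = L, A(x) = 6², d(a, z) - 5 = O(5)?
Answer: 14112/103 ≈ 137.01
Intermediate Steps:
d(a, z) = 10 (d(a, z) = 5 + 5 = 10)
A(x) = 36
P = 1/103 (P = 1/(10 + 93) = 1/103 ≈ 0.0097087)
P + Z(137, A(6)) = 1/103 + 137 = 14112/103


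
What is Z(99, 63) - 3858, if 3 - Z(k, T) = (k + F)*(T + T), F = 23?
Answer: -19227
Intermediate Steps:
Z(k, T) = 3 - 2*T*(23 + k) (Z(k, T) = 3 - (k + 23)*(T + T) = 3 - (23 + k)*2*T = 3 - 2*T*(23 + k))
Z(99, 63) - 3858 = (3 - 46*63 - 2*63*99) - 3858 = (3 - 2898 - 12474) - 3858 = -15369 - 3858 = -19227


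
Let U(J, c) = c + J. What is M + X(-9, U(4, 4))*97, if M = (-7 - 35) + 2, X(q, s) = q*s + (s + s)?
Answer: -5472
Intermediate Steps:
U(J, c) = J + c
X(q, s) = 2*s + q*s (X(q, s) = q*s + 2*s = 2*s + q*s)
M = -40 (M = -42 + 2 = -40)
M + X(-9, U(4, 4))*97 = -40 + ((4 + 4)*(2 - 9))*97 = -40 + (8*(-7))*97 = -40 - 56*97 = -40 - 5432 = -5472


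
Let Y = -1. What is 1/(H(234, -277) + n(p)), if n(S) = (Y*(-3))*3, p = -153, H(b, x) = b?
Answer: 1/243 ≈ 0.0041152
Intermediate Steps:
n(S) = 9 (n(S) = -1*(-3)*3 = 3*3 = 9)
1/(H(234, -277) + n(p)) = 1/(234 + 9) = 1/243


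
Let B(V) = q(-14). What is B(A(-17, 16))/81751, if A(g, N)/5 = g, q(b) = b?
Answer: -14/81751 ≈ -0.00017125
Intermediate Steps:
A(g, N) = 5*g
B(V) = -14
B(A(-17, 16))/81751 = -14/81751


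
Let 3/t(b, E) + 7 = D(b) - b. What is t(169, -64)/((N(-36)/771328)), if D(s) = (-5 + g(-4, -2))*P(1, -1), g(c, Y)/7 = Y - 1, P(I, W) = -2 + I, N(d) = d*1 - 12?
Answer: 24104/75 ≈ 321.39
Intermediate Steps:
N(d) = -12 + d (N(d) = d - 12 = -12 + d)
g(c, Y) = -7 + 7*Y (g(c, Y) = 7*(Y - 1) = 7*(-1 + Y) = -7 + 7*Y)
D(s) = 26 (D(s) = (-5 + (-7 + 7*(-2)))*(-2 + 1) = (-5 + (-7 - 14))*(-1) = (-5 - 21)*(-1) = -26*(-1) = 26)
t(b, E) = 3/(19 - b) (t(b, E) = 3/(-7 + (26 - b)) = 3/(19 - b))
t(169, -64)/((N(-36)/771328)) = (-3/(-19 + 169))/(((-12 - 36)/771328)) = (-3/150)/((-48*1/771328)) = (-3*1/150)/(-3/48208) = -1/50*(-48208/3) = 24104/75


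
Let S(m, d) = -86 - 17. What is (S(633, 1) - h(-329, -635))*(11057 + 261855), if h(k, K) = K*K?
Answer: -110073051136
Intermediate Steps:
h(k, K) = K²
S(m, d) = -103
(S(633, 1) - h(-329, -635))*(11057 + 261855) = (-103 - 1*(-635)²)*(11057 + 261855) = (-103 - 1*403225)*272912 = (-103 - 403225)*272912 = -403328*272912 = -110073051136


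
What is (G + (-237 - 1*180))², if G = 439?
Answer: 484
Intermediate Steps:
(G + (-237 - 1*180))² = (439 + (-237 - 1*180))² = (439 + (-237 - 180))² = (439 - 417)² = 22² = 484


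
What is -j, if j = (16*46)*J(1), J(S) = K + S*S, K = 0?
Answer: -736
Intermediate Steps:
J(S) = S² (J(S) = 0 + S*S = 0 + S² = S²)
j = 736 (j = (16*46)*1² = 736*1 = 736)
-j = -1*736 = -736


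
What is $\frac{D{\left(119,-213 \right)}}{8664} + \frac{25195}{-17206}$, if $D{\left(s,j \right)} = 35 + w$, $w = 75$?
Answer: $- \frac{54099205}{37268196} \approx -1.4516$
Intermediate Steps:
$D{\left(s,j \right)} = 110$ ($D{\left(s,j \right)} = 35 + 75 = 110$)
$\frac{D{\left(119,-213 \right)}}{8664} + \frac{25195}{-17206} = \frac{110}{8664} + \frac{25195}{-17206} = 110 \cdot \frac{1}{8664} + 25195 \left(- \frac{1}{17206}\right) = \frac{55}{4332} - \frac{25195}{17206} = - \frac{54099205}{37268196}$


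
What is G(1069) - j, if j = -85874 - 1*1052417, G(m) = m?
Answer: 1139360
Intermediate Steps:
j = -1138291 (j = -85874 - 1052417 = -1138291)
G(1069) - j = 1069 - 1*(-1138291) = 1069 + 1138291 = 1139360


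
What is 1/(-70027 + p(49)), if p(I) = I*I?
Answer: -1/67626 ≈ -1.4787e-5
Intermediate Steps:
p(I) = I²
1/(-70027 + p(49)) = 1/(-70027 + 49²) = 1/(-70027 + 2401) = 1/(-67626) = -1/67626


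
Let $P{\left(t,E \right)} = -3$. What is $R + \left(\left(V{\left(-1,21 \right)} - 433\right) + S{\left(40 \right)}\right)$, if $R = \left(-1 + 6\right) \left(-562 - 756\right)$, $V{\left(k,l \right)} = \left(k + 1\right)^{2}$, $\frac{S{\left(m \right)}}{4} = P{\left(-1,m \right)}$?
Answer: $-7035$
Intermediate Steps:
$S{\left(m \right)} = -12$ ($S{\left(m \right)} = 4 \left(-3\right) = -12$)
$V{\left(k,l \right)} = \left(1 + k\right)^{2}$
$R = -6590$ ($R = 5 \left(-1318\right) = -6590$)
$R + \left(\left(V{\left(-1,21 \right)} - 433\right) + S{\left(40 \right)}\right) = -6590 - \left(445 - \left(1 - 1\right)^{2}\right) = -6590 - \left(445 + 0\right) = -6590 + \left(\left(0 - 433\right) - 12\right) = -6590 - 445 = -7035$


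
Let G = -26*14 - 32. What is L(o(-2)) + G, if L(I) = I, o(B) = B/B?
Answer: -395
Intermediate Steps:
o(B) = 1
G = -396 (G = -364 - 32 = -396)
L(o(-2)) + G = 1 - 396 = -395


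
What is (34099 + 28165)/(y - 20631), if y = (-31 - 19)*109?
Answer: -62264/26081 ≈ -2.3873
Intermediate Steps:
y = -5450 (y = -50*109 = -5450)
(34099 + 28165)/(y - 20631) = (34099 + 28165)/(-5450 - 20631) = 62264/(-26081) = 62264*(-1/26081) = -62264/26081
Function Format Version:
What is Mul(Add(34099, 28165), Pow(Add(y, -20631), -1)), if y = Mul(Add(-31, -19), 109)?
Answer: Rational(-62264, 26081) ≈ -2.3873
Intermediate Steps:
y = -5450 (y = Mul(-50, 109) = -5450)
Mul(Add(34099, 28165), Pow(Add(y, -20631), -1)) = Mul(Add(34099, 28165), Pow(Add(-5450, -20631), -1)) = Mul(62264, Pow(-26081, -1)) = Mul(62264, Rational(-1, 26081)) = Rational(-62264, 26081)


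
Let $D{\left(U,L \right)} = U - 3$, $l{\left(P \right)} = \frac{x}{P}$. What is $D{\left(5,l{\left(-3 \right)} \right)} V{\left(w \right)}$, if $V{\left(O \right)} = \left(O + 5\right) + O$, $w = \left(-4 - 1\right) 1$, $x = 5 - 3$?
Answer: $-10$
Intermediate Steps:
$x = 2$
$w = -5$ ($w = \left(-5\right) 1 = -5$)
$l{\left(P \right)} = \frac{2}{P}$
$V{\left(O \right)} = 5 + 2 O$ ($V{\left(O \right)} = \left(5 + O\right) + O = 5 + 2 O$)
$D{\left(U,L \right)} = -3 + U$ ($D{\left(U,L \right)} = U - 3 = -3 + U$)
$D{\left(5,l{\left(-3 \right)} \right)} V{\left(w \right)} = \left(-3 + 5\right) \left(5 + 2 \left(-5\right)\right) = 2 \left(5 - 10\right) = 2 \left(-5\right) = -10$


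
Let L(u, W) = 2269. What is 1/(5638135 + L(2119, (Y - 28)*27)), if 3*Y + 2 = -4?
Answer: 1/5640404 ≈ 1.7729e-7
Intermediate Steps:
Y = -2 (Y = -2/3 + (1/3)*(-4) = -2/3 - 4/3 = -2)
1/(5638135 + L(2119, (Y - 28)*27)) = 1/(5638135 + 2269) = 1/5640404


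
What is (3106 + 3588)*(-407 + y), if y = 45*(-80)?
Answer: -26822858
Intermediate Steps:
y = -3600
(3106 + 3588)*(-407 + y) = (3106 + 3588)*(-407 - 3600) = 6694*(-4007) = -26822858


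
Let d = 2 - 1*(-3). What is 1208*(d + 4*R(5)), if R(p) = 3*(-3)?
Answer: -37448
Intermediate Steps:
d = 5 (d = 2 + 3 = 5)
R(p) = -9
1208*(d + 4*R(5)) = 1208*(5 + 4*(-9)) = 1208*(5 - 36) = 1208*(-31) = -37448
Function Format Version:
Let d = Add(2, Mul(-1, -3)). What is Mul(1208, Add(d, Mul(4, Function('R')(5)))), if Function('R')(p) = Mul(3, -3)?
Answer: -37448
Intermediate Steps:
d = 5 (d = Add(2, 3) = 5)
Function('R')(p) = -9
Mul(1208, Add(d, Mul(4, Function('R')(5)))) = Mul(1208, Add(5, Mul(4, -9))) = Mul(1208, Add(5, -36)) = Mul(1208, -31) = -37448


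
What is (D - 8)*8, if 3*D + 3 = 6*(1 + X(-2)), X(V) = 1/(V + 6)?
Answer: -52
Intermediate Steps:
X(V) = 1/(6 + V)
D = 3/2 (D = -1 + (6*(1 + 1/(6 - 2)))/3 = -1 + (6*(1 + 1/4))/3 = -1 + (6*(1 + ¼))/3 = -1 + (6*(5/4))/3 = -1 + (⅓)*(15/2) = -1 + 5/2 = 3/2 ≈ 1.5000)
(D - 8)*8 = (3/2 - 8)*8 = -13/2*8 = -52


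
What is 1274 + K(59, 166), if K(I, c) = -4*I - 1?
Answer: 1037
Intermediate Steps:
K(I, c) = -1 - 4*I
1274 + K(59, 166) = 1274 + (-1 - 4*59) = 1274 + (-1 - 236) = 1274 - 237 = 1037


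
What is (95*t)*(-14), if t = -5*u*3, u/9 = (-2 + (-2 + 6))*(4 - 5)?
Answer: -359100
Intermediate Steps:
u = -18 (u = 9*((-2 + (-2 + 6))*(4 - 5)) = 9*((-2 + 4)*(-1)) = 9*(2*(-1)) = 9*(-2) = -18)
t = 270 (t = -5*(-18)*3 = 90*3 = 270)
(95*t)*(-14) = (95*270)*(-14) = 25650*(-14) = -359100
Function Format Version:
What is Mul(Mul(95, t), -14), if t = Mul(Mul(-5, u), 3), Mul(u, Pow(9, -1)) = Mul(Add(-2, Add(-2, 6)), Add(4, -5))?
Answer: -359100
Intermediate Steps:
u = -18 (u = Mul(9, Mul(Add(-2, Add(-2, 6)), Add(4, -5))) = Mul(9, Mul(Add(-2, 4), -1)) = Mul(9, Mul(2, -1)) = Mul(9, -2) = -18)
t = 270 (t = Mul(Mul(-5, -18), 3) = Mul(90, 3) = 270)
Mul(Mul(95, t), -14) = Mul(Mul(95, 270), -14) = Mul(25650, -14) = -359100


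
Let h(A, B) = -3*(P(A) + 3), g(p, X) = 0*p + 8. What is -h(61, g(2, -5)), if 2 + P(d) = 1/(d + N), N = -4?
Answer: 58/19 ≈ 3.0526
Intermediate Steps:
g(p, X) = 8 (g(p, X) = 0 + 8 = 8)
P(d) = -2 + 1/(-4 + d) (P(d) = -2 + 1/(d - 4) = -2 + 1/(-4 + d))
h(A, B) = -9 - 3*(9 - 2*A)/(-4 + A) (h(A, B) = -3*((9 - 2*A)/(-4 + A) + 3) = -3*(3 + (9 - 2*A)/(-4 + A)) = -9 - 3*(9 - 2*A)/(-4 + A))
-h(61, g(2, -5)) = -3*(3 - 1*61)/(-4 + 61) = -3*(3 - 61)/57 = -3*(-58)/57 = -1*(-58/19) = 58/19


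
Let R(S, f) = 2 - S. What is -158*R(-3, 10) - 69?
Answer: -859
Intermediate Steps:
-158*R(-3, 10) - 69 = -158*(2 - 1*(-3)) - 69 = -158*(2 + 3) - 69 = -158*5 - 69 = -790 - 69 = -859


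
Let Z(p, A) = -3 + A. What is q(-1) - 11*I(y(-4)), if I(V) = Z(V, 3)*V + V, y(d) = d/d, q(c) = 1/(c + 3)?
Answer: -21/2 ≈ -10.500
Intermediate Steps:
q(c) = 1/(3 + c)
y(d) = 1
I(V) = V (I(V) = (-3 + 3)*V + V = 0*V + V = 0 + V = V)
q(-1) - 11*I(y(-4)) = 1/(3 - 1) - 11*1 = 1/2 - 11 = ½ - 11 = -21/2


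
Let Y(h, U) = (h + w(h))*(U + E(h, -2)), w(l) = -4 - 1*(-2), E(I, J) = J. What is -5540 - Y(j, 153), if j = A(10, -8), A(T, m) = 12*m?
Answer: 9258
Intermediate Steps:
w(l) = -2 (w(l) = -4 + 2 = -2)
j = -96 (j = 12*(-8) = -96)
Y(h, U) = (-2 + U)*(-2 + h) (Y(h, U) = (h - 2)*(U - 2) = (-2 + h)*(-2 + U) = (-2 + U)*(-2 + h))
-5540 - Y(j, 153) = -5540 - (4 - 2*153 - 2*(-96) + 153*(-96)) = -5540 - (4 - 306 + 192 - 14688) = -5540 - 1*(-14798) = -5540 + 14798 = 9258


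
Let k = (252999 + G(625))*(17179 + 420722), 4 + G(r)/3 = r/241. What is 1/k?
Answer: 241/26699586793542 ≈ 9.0264e-12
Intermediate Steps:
G(r) = -12 + 3*r/241 (G(r) = -12 + 3*(r/241) = -12 + 3*r/241)
k = 26699586793542/241 (k = (252999 + (-12 + (3/241)*625))*(17179 + 420722) = (252999 + (-12 + 1875/241))*437901 = (252999 - 1017/241)*437901 = (60971742/241)*437901 = 26699586793542/241 ≈ 1.1079e+11)
1/k = 1/(26699586793542/241) = 241/26699586793542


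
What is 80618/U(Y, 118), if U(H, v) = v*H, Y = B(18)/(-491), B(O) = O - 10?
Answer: -19791719/472 ≈ -41932.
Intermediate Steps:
B(O) = -10 + O
Y = -8/491 (Y = (-10 + 18)/(-491) = 8*(-1/491) = -8/491 ≈ -0.016293)
U(H, v) = H*v
80618/U(Y, 118) = 80618/((-8/491*118)) = 80618/(-944/491) = 80618*(-491/944) = -19791719/472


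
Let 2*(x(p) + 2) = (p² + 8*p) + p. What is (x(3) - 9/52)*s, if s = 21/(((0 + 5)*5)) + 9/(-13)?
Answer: 9876/4225 ≈ 2.3375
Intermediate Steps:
x(p) = -2 + p²/2 + 9*p/2 (x(p) = -2 + ((p² + 8*p) + p)/2 = -2 + (p² + 9*p)/2 = -2 + (p²/2 + 9*p/2) = -2 + p²/2 + 9*p/2)
s = 48/325 (s = 21/((5*5)) + 9*(-1/13) = 21/25 - 9/13 = 48/325 ≈ 0.14769)
(x(3) - 9/52)*s = ((-2 + (½)*3² + (9/2)*3) - 9/52)*(48/325) = ((-2 + (½)*9 + 27/2) - 9*1/52)*(48/325) = ((-2 + 9/2 + 27/2) - 9/52)*(48/325) = (16 - 9/52)*(48/325) = (823/52)*(48/325) = 9876/4225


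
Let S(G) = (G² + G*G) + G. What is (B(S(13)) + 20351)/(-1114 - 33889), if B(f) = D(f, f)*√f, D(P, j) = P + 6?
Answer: -20351/35003 - 63*√39/2059 ≈ -0.77249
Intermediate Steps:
D(P, j) = 6 + P
S(G) = G + 2*G² (S(G) = (G² + G²) + G = 2*G² + G = G + 2*G²)
B(f) = √f*(6 + f) (B(f) = (6 + f)*√f = √f*(6 + f))
(B(S(13)) + 20351)/(-1114 - 33889) = (√(13*(1 + 2*13))*(6 + 13*(1 + 2*13)) + 20351)/(-1114 - 33889) = (√(13*(1 + 26))*(6 + 13*(1 + 26)) + 20351)/(-35003) = (√(13*27)*(6 + 13*27) + 20351)*(-1/35003) = (√351*(6 + 351) + 20351)*(-1/35003) = ((3*√39)*357 + 20351)*(-1/35003) = (1071*√39 + 20351)*(-1/35003) = (20351 + 1071*√39)*(-1/35003) = -20351/35003 - 63*√39/2059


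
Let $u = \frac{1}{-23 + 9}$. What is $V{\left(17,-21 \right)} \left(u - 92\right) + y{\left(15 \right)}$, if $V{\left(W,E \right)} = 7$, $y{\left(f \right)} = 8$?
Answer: $- \frac{1273}{2} \approx -636.5$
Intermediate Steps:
$u = - \frac{1}{14}$ ($u = \frac{1}{-14} = - \frac{1}{14} \approx -0.071429$)
$V{\left(17,-21 \right)} \left(u - 92\right) + y{\left(15 \right)} = 7 \left(- \frac{1}{14} - 92\right) + 8 = 7 \left(- \frac{1289}{14}\right) + 8 = - \frac{1289}{2} + 8 = - \frac{1273}{2}$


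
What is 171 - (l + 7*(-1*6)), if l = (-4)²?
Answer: 197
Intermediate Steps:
l = 16
171 - (l + 7*(-1*6)) = 171 - (16 + 7*(-1*6)) = 171 - (16 + 7*(-6)) = 171 - (16 - 42) = 171 - 1*(-26) = 171 + 26 = 197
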